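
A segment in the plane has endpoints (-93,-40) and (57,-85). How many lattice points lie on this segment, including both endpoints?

The number of lattice points on a segment between lattice points is gcd(|Δx|,|Δy|) + 1 = gcd(150,45) + 1 = 15 + 1 = 16.

16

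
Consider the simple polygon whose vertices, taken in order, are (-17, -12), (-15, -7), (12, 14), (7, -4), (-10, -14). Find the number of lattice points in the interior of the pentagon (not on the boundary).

Using the shoelace formula, 2A = |((-17)·(-7) − (-15)·(-12)) + ((-15)·14 − 12·(-7)) + (12·(-4) − 7·14) + (7·(-14) − (-10)·(-4)) + ((-10)·(-12) − (-17)·(-14))| = 589, so the area is 589/2.
The number of boundary lattice points is Σ gcd(|Δx|,|Δy|) = gcd(2,5) + gcd(27,21) + gcd(5,18) + gcd(17,10) + gcd(7,2) = 1+3+1+1+1 = 7.
By Pick's theorem A = I + B/2 − 1, so I = 589/2 − 7/2 + 1 = 292.

292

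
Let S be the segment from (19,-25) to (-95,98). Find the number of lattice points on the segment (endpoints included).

4

The number of lattice points on a segment between lattice points is gcd(|Δx|,|Δy|) + 1 = gcd(114,123) + 1 = 3 + 1 = 4.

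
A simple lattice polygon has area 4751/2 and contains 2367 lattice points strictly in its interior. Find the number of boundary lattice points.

19

Pick's theorem gives A = I + B/2 − 1, so B = 2(A − I + 1) = 2(4751/2 − 2367 + 1) = 19.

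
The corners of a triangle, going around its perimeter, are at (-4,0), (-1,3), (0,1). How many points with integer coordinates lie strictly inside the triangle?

The shoelace formula gives twice the area as |[(-4)·3 − (-1)·0] + [(-1)·1 − 0·3] + [0·0 − (-4)·1]| = 9, so the area is 9/2.
Along each edge there are gcd(|Δx|,|Δy|)+1 lattice points, so counting each shared vertex once the boundary has gcd(3,3) + gcd(1,2) + gcd(4,1) = 3+1+1 = 5.
Pick's theorem gives I = A − B/2 + 1 = 9/2 − 5/2 + 1 = 3.

3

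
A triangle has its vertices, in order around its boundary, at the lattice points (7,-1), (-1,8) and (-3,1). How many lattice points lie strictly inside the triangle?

The shoelace formula gives twice the area as |(7·8 − (-1)·(-1)) + ((-1)·1 − (-3)·8) + ((-3)·(-1) − 7·1)| = 74, so the area is 37.
Along each edge there are gcd(|Δx|,|Δy|)+1 lattice points, so counting each shared vertex once the boundary has gcd(8,9) + gcd(2,7) + gcd(10,2) = 1+1+2 = 4.
By Pick's theorem A = I + B/2 − 1, so I = 37 − 4/2 + 1 = 36.

36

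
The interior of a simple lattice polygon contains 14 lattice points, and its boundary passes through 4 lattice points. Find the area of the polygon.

Pick's theorem states A = I + B/2 − 1, so A = 14 + 4/2 − 1 = 15.

15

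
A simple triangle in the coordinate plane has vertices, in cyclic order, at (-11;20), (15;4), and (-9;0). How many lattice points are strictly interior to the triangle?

241

Using the shoelace formula, 2A = |[(-11)·4 − 15·20] + [15·0 − (-9)·4] + [(-9)·20 − (-11)·0]| = 488, so the area is 244.
The number of boundary lattice points is Σ gcd(|Δx|,|Δy|) = gcd(26,16) + gcd(24,4) + gcd(2,20) = 2+4+2 = 8.
By Pick's theorem A = I + B/2 − 1, so I = 244 − 8/2 + 1 = 241.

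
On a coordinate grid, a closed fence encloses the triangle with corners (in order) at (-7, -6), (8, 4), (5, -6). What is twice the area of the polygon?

Using the shoelace formula, 2A = |((-7)·4 − 8·(-6)) + (8·(-6) − 5·4) + (5·(-6) − (-7)·(-6))| = 120, so the area is 60.

120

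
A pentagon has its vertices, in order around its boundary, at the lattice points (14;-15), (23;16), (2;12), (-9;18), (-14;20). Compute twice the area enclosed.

959

The shoelace formula gives twice the area as |(14·16 − 23·(-15)) + (23·12 − 2·16) + (2·18 − (-9)·12) + ((-9)·20 − (-14)·18) + ((-14)·(-15) − 14·20)| = 959, so the area is 959/2.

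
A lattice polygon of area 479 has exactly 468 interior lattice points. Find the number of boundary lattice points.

Pick's theorem gives A = I + B/2 − 1, so B = 2(A − I + 1) = 2(479 − 468 + 1) = 24.

24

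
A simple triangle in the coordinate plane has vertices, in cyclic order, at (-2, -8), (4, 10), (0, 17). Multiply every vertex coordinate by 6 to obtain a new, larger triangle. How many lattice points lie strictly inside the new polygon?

2029

Using the shoelace formula, 2A = |((-2)·10 − 4·(-8)) + (4·17 − 0·10) + (0·(-8) − (-2)·17)| = 114, so the area is 57.
Summing gcd(|Δx|,|Δy|) over the edges gives the boundary count: gcd(6,18) + gcd(4,7) + gcd(2,25) = 6+1+1 = 8.
Scaling by 6 multiplies the area by 6² = 36 (so the new area is 2052) and multiplies the boundary lattice-point count by 6, giving 48.
By Pick's theorem, the interior count of the dilated polygon is 2052 − 48/2 + 1 = 2029.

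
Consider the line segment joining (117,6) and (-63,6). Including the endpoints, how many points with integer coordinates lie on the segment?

The number of lattice points on a segment between lattice points is gcd(|Δx|,|Δy|) + 1 = gcd(180,0) + 1 = 180 + 1 = 181.

181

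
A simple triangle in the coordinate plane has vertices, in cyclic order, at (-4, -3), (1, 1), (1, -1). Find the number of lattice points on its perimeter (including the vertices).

4

Along each edge there are gcd(|Δx|,|Δy|)+1 lattice points, so counting each shared vertex once the boundary has gcd(5,4) + gcd(0,2) + gcd(5,2) = 1+2+1 = 4.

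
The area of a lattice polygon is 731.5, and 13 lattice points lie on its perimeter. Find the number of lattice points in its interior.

726

Pick's theorem A = I + B/2 − 1 rearranges to I = A − B/2 + 1 = 731.5 − 13/2 + 1 = 726.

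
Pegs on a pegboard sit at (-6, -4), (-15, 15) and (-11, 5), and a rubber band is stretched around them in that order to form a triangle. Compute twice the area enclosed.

14

Using the shoelace formula, 2A = |((-6)·15 − (-15)·(-4)) + ((-15)·5 − (-11)·15) + ((-11)·(-4) − (-6)·5)| = 14, so the area is 7.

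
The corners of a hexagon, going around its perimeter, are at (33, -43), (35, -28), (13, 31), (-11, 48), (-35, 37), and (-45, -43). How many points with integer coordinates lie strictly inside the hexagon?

5351

Using the shoelace formula, 2A = |(33·(-28) − 35·(-43)) + (35·31 − 13·(-28)) + (13·48 − (-11)·31) + ((-11)·37 − (-35)·48) + ((-35)·(-43) − (-45)·37) + ((-45)·(-43) − 33·(-43))| = 10792, so the area is 5396.
Summing gcd(|Δx|,|Δy|) over the edges gives the boundary count: gcd(2,15) + gcd(22,59) + gcd(24,17) + gcd(24,11) + gcd(10,80) + gcd(78,0) = 1+1+1+1+10+78 = 92.
By Pick's theorem A = I + B/2 − 1, so I = 5396 − 92/2 + 1 = 5351.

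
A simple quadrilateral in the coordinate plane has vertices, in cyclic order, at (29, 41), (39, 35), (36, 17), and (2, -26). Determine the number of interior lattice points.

The shoelace formula gives twice the area as |[29·35 − 39·41] + [39·17 − 36·35] + [36·(-26) − 2·17] + [2·41 − 29·(-26)]| = 1315, so the area is 657.5.
Summing gcd(|Δx|,|Δy|) over the edges gives the boundary count: gcd(10,6) + gcd(3,18) + gcd(34,43) + gcd(27,67) = 2+3+1+1 = 7.
Pick's theorem gives I = A − B/2 + 1 = 657.5 − 7/2 + 1 = 655.

655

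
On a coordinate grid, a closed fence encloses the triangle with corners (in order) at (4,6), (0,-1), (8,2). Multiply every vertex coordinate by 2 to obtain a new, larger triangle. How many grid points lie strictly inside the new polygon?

The shoelace formula gives twice the area as |(4·(-1) − 0·6) + (0·2 − 8·(-1)) + (8·6 − 4·2)| = 44, so the area is 22.
The number of boundary lattice points is Σ gcd(|Δx|,|Δy|) = gcd(4,7) + gcd(8,3) + gcd(4,4) = 1+1+4 = 6.
Scaling by 2 multiplies the area by 2² = 4 (so the new area is 88) and multiplies the boundary lattice-point count by 2, giving 12.
By Pick's theorem, the interior count of the dilated polygon is 88 − 12/2 + 1 = 83.

83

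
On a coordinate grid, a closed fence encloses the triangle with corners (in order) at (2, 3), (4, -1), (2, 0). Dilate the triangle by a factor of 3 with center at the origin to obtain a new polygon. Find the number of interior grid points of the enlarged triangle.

Using the shoelace formula, 2A = |(2·(-1) − 4·3) + (4·0 − 2·(-1)) + (2·3 − 2·0)| = 6, so the area is 3.
The number of boundary lattice points is Σ gcd(|Δx|,|Δy|) = gcd(2,4) + gcd(2,1) + gcd(0,3) = 2+1+3 = 6.
Scaling by 3 multiplies the area by 3² = 9 (so the new area is 27) and multiplies the boundary lattice-point count by 3, giving 18.
By Pick's theorem, the interior count of the dilated polygon is 27 − 18/2 + 1 = 19.

19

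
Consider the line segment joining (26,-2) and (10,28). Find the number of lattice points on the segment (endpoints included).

3

The number of lattice points on a segment between lattice points is gcd(|Δx|,|Δy|) + 1 = gcd(16,30) + 1 = 2 + 1 = 3.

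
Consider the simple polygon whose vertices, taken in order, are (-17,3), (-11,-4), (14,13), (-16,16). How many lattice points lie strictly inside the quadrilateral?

The shoelace formula gives twice the area as |[(-17)·(-4) − (-11)·3] + [(-11)·13 − 14·(-4)] + [14·16 − (-16)·13] + [(-16)·3 − (-17)·16]| = 670, so the area is 335.
Summing gcd(|Δx|,|Δy|) over the edges gives the boundary count: gcd(6,7) + gcd(25,17) + gcd(30,3) + gcd(1,13) = 1+1+3+1 = 6.
Pick's theorem gives I = A − B/2 + 1 = 335 − 6/2 + 1 = 333.

333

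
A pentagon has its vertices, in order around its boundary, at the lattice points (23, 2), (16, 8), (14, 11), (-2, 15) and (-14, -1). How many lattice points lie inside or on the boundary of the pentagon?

By the shoelace formula, twice the signed area is |[23·8 − 16·2] + [16·11 − 14·8] + [14·15 − (-2)·11] + [(-2)·(-1) − (-14)·15] + [(-14)·2 − 23·(-1)]| = 655, so the area is 327.5.
The number of boundary lattice points is Σ gcd(|Δx|,|Δy|) = gcd(7,6) + gcd(2,3) + gcd(16,4) + gcd(12,16) + gcd(37,3) = 1+1+4+4+1 = 11.
Pick's theorem gives I = A − B/2 + 1 = 327.5 − 11/2 + 1 = 323, so the closed region contains I + B = 323 + 11 = 334 lattice points.

334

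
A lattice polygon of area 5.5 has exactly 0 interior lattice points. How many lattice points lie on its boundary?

Pick's theorem gives A = I + B/2 − 1, so B = 2(A − I + 1) = 2(5.5 − 0 + 1) = 13.

13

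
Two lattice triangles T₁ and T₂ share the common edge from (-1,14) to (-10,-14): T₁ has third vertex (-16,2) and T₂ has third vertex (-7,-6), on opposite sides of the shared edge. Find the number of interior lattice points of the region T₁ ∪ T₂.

The union is the simple quadrilateral with vertices (-1,14), (-16,2), (-10,-14), (-7,-6) in order.
The shoelace formula gives twice the area as |[(-1)·2 − (-16)·14] + [(-16)·(-14) − (-10)·2] + [(-10)·(-6) − (-7)·(-14)] + [(-7)·14 − (-1)·(-6)]| = 324, so the area is 162.
The number of boundary lattice points is Σ gcd(|Δx|,|Δy|) = gcd(15,12) + gcd(6,16) + gcd(3,8) + gcd(6,20) = 3+2+1+2 = 8.
By Pick's theorem I = A − B/2 + 1 = 162 − 8/2 + 1 = 159.

159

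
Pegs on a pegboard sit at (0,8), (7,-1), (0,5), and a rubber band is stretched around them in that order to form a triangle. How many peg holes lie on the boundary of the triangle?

5

Summing gcd(|Δx|,|Δy|) over the edges gives the boundary count: gcd(7,9) + gcd(7,6) + gcd(0,3) = 1+1+3 = 5.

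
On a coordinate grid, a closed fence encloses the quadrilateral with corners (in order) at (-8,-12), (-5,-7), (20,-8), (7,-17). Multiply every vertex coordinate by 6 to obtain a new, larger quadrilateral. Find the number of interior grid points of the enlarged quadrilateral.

5881

By the shoelace formula, twice the signed area is |[(-8)·(-7) − (-5)·(-12)] + [(-5)·(-8) − 20·(-7)] + [20·(-17) − 7·(-8)] + [7·(-12) − (-8)·(-17)]| = 328, so the area is 164.
Summing gcd(|Δx|,|Δy|) over the edges gives the boundary count: gcd(3,5) + gcd(25,1) + gcd(13,9) + gcd(15,5) = 1+1+1+5 = 8.
Scaling by 6 multiplies the area by 6² = 36 (so the new area is 5904) and multiplies the boundary lattice-point count by 6, giving 48.
By Pick's theorem, the interior count of the dilated polygon is 5904 − 48/2 + 1 = 5881.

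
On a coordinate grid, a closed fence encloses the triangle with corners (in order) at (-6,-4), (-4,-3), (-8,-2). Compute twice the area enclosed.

6

By the shoelace formula, twice the signed area is |[(-6)·(-3) − (-4)·(-4)] + [(-4)·(-2) − (-8)·(-3)] + [(-8)·(-4) − (-6)·(-2)]| = 6, so the area is 3.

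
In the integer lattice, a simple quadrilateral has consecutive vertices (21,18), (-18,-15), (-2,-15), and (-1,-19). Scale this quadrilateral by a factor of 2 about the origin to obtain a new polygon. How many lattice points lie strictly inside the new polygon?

The shoelace formula gives twice the area as |[21·(-15) − (-18)·18] + [(-18)·(-15) − (-2)·(-15)] + [(-2)·(-19) − (-1)·(-15)] + [(-1)·18 − 21·(-19)]| = 653, so the area is 653/2.
Along each edge there are gcd(|Δx|,|Δy|)+1 lattice points, so counting each shared vertex once the boundary has gcd(39,33) + gcd(16,0) + gcd(1,4) + gcd(22,37) = 3+16+1+1 = 21.
Scaling by 2 multiplies the area by 2² = 4 (so the new area is 1306) and multiplies the boundary lattice-point count by 2, giving 42.
By Pick's theorem, the interior count of the dilated polygon is 1306 − 42/2 + 1 = 1286.

1286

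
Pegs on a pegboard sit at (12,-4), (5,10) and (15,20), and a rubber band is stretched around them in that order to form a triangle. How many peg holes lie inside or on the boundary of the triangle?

Using the shoelace formula, 2A = |[12·10 − 5·(-4)] + [5·20 − 15·10] + [15·(-4) − 12·20]| = 210, so the area is 105.
Along each edge there are gcd(|Δx|,|Δy|)+1 lattice points, so counting each shared vertex once the boundary has gcd(7,14) + gcd(10,10) + gcd(3,24) = 7+10+3 = 20.
Pick's theorem gives I = A − B/2 + 1 = 105 − 20/2 + 1 = 96, so the closed region contains I + B = 96 + 20 = 116 lattice points.

116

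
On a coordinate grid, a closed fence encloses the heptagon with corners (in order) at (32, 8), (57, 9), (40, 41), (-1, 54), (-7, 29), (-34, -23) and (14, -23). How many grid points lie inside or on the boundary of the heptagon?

3757

The shoelace formula gives twice the area as |[32·9 − 57·8] + [57·41 − 40·9] + [40·54 − (-1)·41] + [(-1)·29 − (-7)·54] + [(-7)·(-23) − (-34)·29] + [(-34)·(-23) − 14·(-23)] + [14·8 − 32·(-23)]| = 7458, so the area is 3729.
Summing gcd(|Δx|,|Δy|) over the edges gives the boundary count: gcd(25,1) + gcd(17,32) + gcd(41,13) + gcd(6,25) + gcd(27,52) + gcd(48,0) + gcd(18,31) = 1+1+1+1+1+48+1 = 54.
Pick's theorem gives I = A − B/2 + 1 = 3729 − 54/2 + 1 = 3703, so the closed region contains I + B = 3703 + 54 = 3757 lattice points.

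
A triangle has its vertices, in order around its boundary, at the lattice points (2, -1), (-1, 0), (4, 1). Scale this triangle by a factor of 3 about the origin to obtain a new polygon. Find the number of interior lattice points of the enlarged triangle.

Using the shoelace formula, 2A = |(2·0 − (-1)·(-1)) + ((-1)·1 − 4·0) + (4·(-1) − 2·1)| = 8, so the area is 4.
Summing gcd(|Δx|,|Δy|) over the edges gives the boundary count: gcd(3,1) + gcd(5,1) + gcd(2,2) = 1+1+2 = 4.
Scaling by 3 multiplies the area by 3² = 9 (so the new area is 36) and multiplies the boundary lattice-point count by 3, giving 12.
By Pick's theorem, the interior count of the dilated polygon is 36 − 12/2 + 1 = 31.

31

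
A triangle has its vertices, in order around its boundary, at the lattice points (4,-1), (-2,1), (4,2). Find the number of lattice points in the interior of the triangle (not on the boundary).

Using the shoelace formula, 2A = |[4·1 − (-2)·(-1)] + [(-2)·2 − 4·1] + [4·(-1) − 4·2]| = 18, so the area is 9.
Summing gcd(|Δx|,|Δy|) over the edges gives the boundary count: gcd(6,2) + gcd(6,1) + gcd(0,3) = 2+1+3 = 6.
By Pick's theorem A = I + B/2 − 1, so I = 9 − 6/2 + 1 = 7.

7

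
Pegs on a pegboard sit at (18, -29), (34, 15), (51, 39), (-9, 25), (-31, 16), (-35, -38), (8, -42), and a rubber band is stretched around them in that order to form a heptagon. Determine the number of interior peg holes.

4050

Using the shoelace formula, 2A = |(18·15 − 34·(-29)) + (34·39 − 51·15) + (51·25 − (-9)·39) + ((-9)·16 − (-31)·25) + ((-31)·(-38) − (-35)·16) + ((-35)·(-42) − 8·(-38)) + (8·(-29) − 18·(-42))| = 8110, so the area is 4055.
Along each edge there are gcd(|Δx|,|Δy|)+1 lattice points, so counting each shared vertex once the boundary has gcd(16,44) + gcd(17,24) + gcd(60,14) + gcd(22,9) + gcd(4,54) + gcd(43,4) + gcd(10,13) = 4+1+2+1+2+1+1 = 12.
By Pick's theorem A = I + B/2 − 1, so I = 4055 − 12/2 + 1 = 4050.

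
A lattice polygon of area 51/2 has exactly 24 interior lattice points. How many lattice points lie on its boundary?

5

Pick's theorem gives A = I + B/2 − 1, so B = 2(A − I + 1) = 2(51/2 − 24 + 1) = 5.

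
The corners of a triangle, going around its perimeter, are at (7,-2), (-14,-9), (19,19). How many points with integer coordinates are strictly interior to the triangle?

Using the shoelace formula, 2A = |(7·(-9) − (-14)·(-2)) + ((-14)·19 − 19·(-9)) + (19·(-2) − 7·19)| = 357, so the area is 357/2.
Along each edge there are gcd(|Δx|,|Δy|)+1 lattice points, so counting each shared vertex once the boundary has gcd(21,7) + gcd(33,28) + gcd(12,21) = 7+1+3 = 11.
By Pick's theorem A = I + B/2 − 1, so I = 357/2 − 11/2 + 1 = 174.

174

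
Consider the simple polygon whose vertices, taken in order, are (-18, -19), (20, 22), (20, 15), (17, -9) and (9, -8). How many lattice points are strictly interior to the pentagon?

Using the shoelace formula, 2A = |((-18)·22 − 20·(-19)) + (20·15 − 20·22) + (20·(-9) − 17·15) + (17·(-8) − 9·(-9)) + (9·(-19) − (-18)·(-8))| = 961, so the area is 961/2.
Summing gcd(|Δx|,|Δy|) over the edges gives the boundary count: gcd(38,41) + gcd(0,7) + gcd(3,24) + gcd(8,1) + gcd(27,11) = 1+7+3+1+1 = 13.
By Pick's theorem A = I + B/2 − 1, so I = 961/2 − 13/2 + 1 = 475.

475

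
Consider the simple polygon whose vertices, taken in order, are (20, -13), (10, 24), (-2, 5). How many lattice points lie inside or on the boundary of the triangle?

320

Using the shoelace formula, 2A = |(20·24 − 10·(-13)) + (10·5 − (-2)·24) + ((-2)·(-13) − 20·5)| = 634, so the area is 317.
Summing gcd(|Δx|,|Δy|) over the edges gives the boundary count: gcd(10,37) + gcd(12,19) + gcd(22,18) = 1+1+2 = 4.
Pick's theorem gives I = A − B/2 + 1 = 317 − 4/2 + 1 = 316, so the closed region contains I + B = 316 + 4 = 320 lattice points.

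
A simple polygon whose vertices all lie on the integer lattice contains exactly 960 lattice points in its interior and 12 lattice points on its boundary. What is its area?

By Pick's theorem, A = I + B/2 − 1 = 960 + 12/2 − 1 = 965.

965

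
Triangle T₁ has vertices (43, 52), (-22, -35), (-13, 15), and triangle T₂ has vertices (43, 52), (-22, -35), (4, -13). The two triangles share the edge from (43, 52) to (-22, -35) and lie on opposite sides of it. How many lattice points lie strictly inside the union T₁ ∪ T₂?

The union is the simple quadrilateral with vertices (43, 52), (-13, 15), (-22, -35), (4, -13) in order.
The shoelace formula gives twice the area as |(43·15 − (-13)·52) + ((-13)·(-35) − (-22)·15) + ((-22)·(-13) − 4·(-35)) + (4·52 − 43·(-13))| = 3299, so the area is 1649.5.
Summing gcd(|Δx|,|Δy|) over the edges gives the boundary count: gcd(56,37) + gcd(9,50) + gcd(26,22) + gcd(39,65) = 1+1+2+13 = 17.
By Pick's theorem I = A − B/2 + 1 = 1649.5 − 17/2 + 1 = 1642.

1642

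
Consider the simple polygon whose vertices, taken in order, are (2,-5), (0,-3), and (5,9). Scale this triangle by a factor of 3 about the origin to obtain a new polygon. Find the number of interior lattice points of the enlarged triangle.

148

The shoelace formula gives twice the area as |(2·(-3) − 0·(-5)) + (0·9 − 5·(-3)) + (5·(-5) − 2·9)| = 34, so the area is 17.
The number of boundary lattice points is Σ gcd(|Δx|,|Δy|) = gcd(2,2) + gcd(5,12) + gcd(3,14) = 2+1+1 = 4.
Scaling by 3 multiplies the area by 3² = 9 (so the new area is 153) and multiplies the boundary lattice-point count by 3, giving 12.
By Pick's theorem, the interior count of the dilated polygon is 153 − 12/2 + 1 = 148.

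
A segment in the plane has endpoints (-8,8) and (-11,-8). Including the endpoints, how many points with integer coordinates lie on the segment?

The number of lattice points on a segment between lattice points is gcd(|Δx|,|Δy|) + 1 = gcd(3,16) + 1 = 1 + 1 = 2.

2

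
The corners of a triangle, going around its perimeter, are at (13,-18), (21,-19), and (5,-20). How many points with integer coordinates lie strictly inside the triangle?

Using the shoelace formula, 2A = |(13·(-19) − 21·(-18)) + (21·(-20) − 5·(-19)) + (5·(-18) − 13·(-20))| = 24, so the area is 12.
Summing gcd(|Δx|,|Δy|) over the edges gives the boundary count: gcd(8,1) + gcd(16,1) + gcd(8,2) = 1+1+2 = 4.
Pick's theorem gives I = A − B/2 + 1 = 12 − 4/2 + 1 = 11.

11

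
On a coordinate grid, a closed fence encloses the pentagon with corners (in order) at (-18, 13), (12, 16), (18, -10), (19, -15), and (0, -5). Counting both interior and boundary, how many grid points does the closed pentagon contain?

The shoelace formula gives twice the area as |((-18)·16 − 12·13) + (12·(-10) − 18·16) + (18·(-15) − 19·(-10)) + (19·(-5) − 0·(-15)) + (0·13 − (-18)·(-5))| = 1117, so the area is 558.5.
Along each edge there are gcd(|Δx|,|Δy|)+1 lattice points, so counting each shared vertex once the boundary has gcd(30,3) + gcd(6,26) + gcd(1,5) + gcd(19,10) + gcd(18,18) = 3+2+1+1+18 = 25.
Pick's theorem gives I = A − B/2 + 1 = 558.5 − 25/2 + 1 = 547, so the closed region contains I + B = 547 + 25 = 572 lattice points.

572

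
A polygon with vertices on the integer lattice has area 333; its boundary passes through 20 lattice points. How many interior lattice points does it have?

324

Pick's theorem A = I + B/2 − 1 rearranges to I = A − B/2 + 1 = 333 − 20/2 + 1 = 324.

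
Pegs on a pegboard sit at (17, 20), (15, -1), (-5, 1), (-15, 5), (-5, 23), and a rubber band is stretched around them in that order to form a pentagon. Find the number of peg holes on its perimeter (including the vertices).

The number of boundary lattice points is Σ gcd(|Δx|,|Δy|) = gcd(2,21) + gcd(20,2) + gcd(10,4) + gcd(10,18) + gcd(22,3) = 1+2+2+2+1 = 8.

8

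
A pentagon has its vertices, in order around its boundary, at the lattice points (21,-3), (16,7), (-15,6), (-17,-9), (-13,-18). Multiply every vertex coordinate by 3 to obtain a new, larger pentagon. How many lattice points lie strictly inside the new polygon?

Using the shoelace formula, 2A = |[21·7 − 16·(-3)] + [16·6 − (-15)·7] + [(-15)·(-9) − (-17)·6] + [(-17)·(-18) − (-13)·(-9)] + [(-13)·(-3) − 21·(-18)]| = 1239, so the area is 619.5.
Summing gcd(|Δx|,|Δy|) over the edges gives the boundary count: gcd(5,10) + gcd(31,1) + gcd(2,15) + gcd(4,9) + gcd(34,15) = 5+1+1+1+1 = 9.
Scaling by 3 multiplies the area by 3² = 9 (so the new area is 11151/2) and multiplies the boundary lattice-point count by 3, giving 27.
By Pick's theorem, the interior count of the dilated polygon is 11151/2 − 27/2 + 1 = 5563.

5563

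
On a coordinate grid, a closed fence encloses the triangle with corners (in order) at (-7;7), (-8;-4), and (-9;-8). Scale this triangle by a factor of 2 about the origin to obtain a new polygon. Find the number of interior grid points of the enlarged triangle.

12

By the shoelace formula, twice the signed area is |[(-7)·(-4) − (-8)·7] + [(-8)·(-8) − (-9)·(-4)] + [(-9)·7 − (-7)·(-8)]| = 7, so the area is 7/2.
Along each edge there are gcd(|Δx|,|Δy|)+1 lattice points, so counting each shared vertex once the boundary has gcd(1,11) + gcd(1,4) + gcd(2,15) = 1+1+1 = 3.
Scaling by 2 multiplies the area by 2² = 4 (so the new area is 14) and multiplies the boundary lattice-point count by 2, giving 6.
By Pick's theorem, the interior count of the dilated polygon is 14 − 6/2 + 1 = 12.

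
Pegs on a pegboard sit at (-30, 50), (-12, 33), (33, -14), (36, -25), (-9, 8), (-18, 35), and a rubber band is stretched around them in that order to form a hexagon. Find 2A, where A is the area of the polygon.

The shoelace formula gives twice the area as |((-30)·33 − (-12)·50) + ((-12)·(-14) − 33·33) + (33·(-25) − 36·(-14)) + (36·8 − (-9)·(-25)) + ((-9)·35 − (-18)·8) + ((-18)·50 − (-30)·35)| = 1590, so the area is 795.

1590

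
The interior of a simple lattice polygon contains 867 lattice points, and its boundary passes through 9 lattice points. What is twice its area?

1741

By Pick's theorem, A = I + B/2 − 1 = 867 + 9/2 − 1 = 1741/2.
Hence 2A = 1741.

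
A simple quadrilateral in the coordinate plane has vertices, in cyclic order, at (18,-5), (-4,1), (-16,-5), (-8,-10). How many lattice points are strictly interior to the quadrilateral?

183

Using the shoelace formula, 2A = |(18·1 − (-4)·(-5)) + ((-4)·(-5) − (-16)·1) + ((-16)·(-10) − (-8)·(-5)) + ((-8)·(-5) − 18·(-10))| = 374, so the area is 187.
The number of boundary lattice points is Σ gcd(|Δx|,|Δy|) = gcd(22,6) + gcd(12,6) + gcd(8,5) + gcd(26,5) = 2+6+1+1 = 10.
By Pick's theorem A = I + B/2 − 1, so I = 187 − 10/2 + 1 = 183.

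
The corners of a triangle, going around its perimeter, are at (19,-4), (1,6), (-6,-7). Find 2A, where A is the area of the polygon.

304

Using the shoelace formula, 2A = |[19·6 − 1·(-4)] + [1·(-7) − (-6)·6] + [(-6)·(-4) − 19·(-7)]| = 304, so the area is 152.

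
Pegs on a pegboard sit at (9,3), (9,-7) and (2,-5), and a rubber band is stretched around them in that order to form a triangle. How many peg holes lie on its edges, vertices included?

12

The number of boundary lattice points is Σ gcd(|Δx|,|Δy|) = gcd(0,10) + gcd(7,2) + gcd(7,8) = 10+1+1 = 12.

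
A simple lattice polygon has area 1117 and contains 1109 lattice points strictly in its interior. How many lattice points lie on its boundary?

Pick's theorem gives A = I + B/2 − 1, so B = 2(A − I + 1) = 2(1117 − 1109 + 1) = 18.

18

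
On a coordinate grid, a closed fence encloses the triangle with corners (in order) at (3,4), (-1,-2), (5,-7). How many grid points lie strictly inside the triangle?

Using the shoelace formula, 2A = |(3·(-2) − (-1)·4) + ((-1)·(-7) − 5·(-2)) + (5·4 − 3·(-7))| = 56, so the area is 28.
The number of boundary lattice points is Σ gcd(|Δx|,|Δy|) = gcd(4,6) + gcd(6,5) + gcd(2,11) = 2+1+1 = 4.
Pick's theorem gives I = A − B/2 + 1 = 28 − 4/2 + 1 = 27.

27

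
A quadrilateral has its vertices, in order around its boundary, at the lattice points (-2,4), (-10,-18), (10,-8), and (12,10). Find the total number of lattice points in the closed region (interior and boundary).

Using the shoelace formula, 2A = |((-2)·(-18) − (-10)·4) + ((-10)·(-8) − 10·(-18)) + (10·10 − 12·(-8)) + (12·4 − (-2)·10)| = 600, so the area is 300.
Along each edge there are gcd(|Δx|,|Δy|)+1 lattice points, so counting each shared vertex once the boundary has gcd(8,22) + gcd(20,10) + gcd(2,18) + gcd(14,6) = 2+10+2+2 = 16.
Pick's theorem gives I = A − B/2 + 1 = 300 − 16/2 + 1 = 293, so the closed region contains I + B = 293 + 16 = 309 lattice points.

309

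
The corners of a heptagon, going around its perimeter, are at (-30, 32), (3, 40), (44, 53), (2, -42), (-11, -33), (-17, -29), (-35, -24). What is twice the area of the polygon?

8068

By the shoelace formula, twice the signed area is |((-30)·40 − 3·32) + (3·53 − 44·40) + (44·(-42) − 2·53) + (2·(-33) − (-11)·(-42)) + ((-11)·(-29) − (-17)·(-33)) + ((-17)·(-24) − (-35)·(-29)) + ((-35)·32 − (-30)·(-24))| = 8068, so the area is 4034.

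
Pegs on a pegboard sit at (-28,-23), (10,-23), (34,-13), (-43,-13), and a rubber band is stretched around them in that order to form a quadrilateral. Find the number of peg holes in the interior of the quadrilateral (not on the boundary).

515

Using the shoelace formula, 2A = |((-28)·(-23) − 10·(-23)) + (10·(-13) − 34·(-23)) + (34·(-13) − (-43)·(-13)) + ((-43)·(-23) − (-28)·(-13))| = 1150, so the area is 575.
The number of boundary lattice points is Σ gcd(|Δx|,|Δy|) = gcd(38,0) + gcd(24,10) + gcd(77,0) + gcd(15,10) = 38+2+77+5 = 122.
Pick's theorem gives I = A − B/2 + 1 = 575 − 122/2 + 1 = 515.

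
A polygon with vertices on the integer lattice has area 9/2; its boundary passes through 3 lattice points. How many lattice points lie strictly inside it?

4

From Pick's theorem, I = A − B/2 + 1 = 9/2 − 3/2 + 1 = 4.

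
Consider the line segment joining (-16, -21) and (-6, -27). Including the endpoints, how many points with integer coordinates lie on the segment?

The number of lattice points on a segment between lattice points is gcd(|Δx|,|Δy|) + 1 = gcd(10,6) + 1 = 2 + 1 = 3.

3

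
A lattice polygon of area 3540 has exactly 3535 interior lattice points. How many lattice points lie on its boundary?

12

Pick's theorem gives A = I + B/2 − 1, so B = 2(A − I + 1) = 2(3540 − 3535 + 1) = 12.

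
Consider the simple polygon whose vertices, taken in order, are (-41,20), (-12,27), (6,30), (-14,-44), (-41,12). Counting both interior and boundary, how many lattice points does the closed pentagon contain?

By the shoelace formula, twice the signed area is |((-41)·27 − (-12)·20) + ((-12)·30 − 6·27) + (6·(-44) − (-14)·30) + ((-14)·12 − (-41)·(-44)) + ((-41)·20 − (-41)·12)| = 3533, so the area is 3533/2.
The number of boundary lattice points is Σ gcd(|Δx|,|Δy|) = gcd(29,7) + gcd(18,3) + gcd(20,74) + gcd(27,56) + gcd(0,8) = 1+3+2+1+8 = 15.
Pick's theorem gives I = A − B/2 + 1 = 3533/2 − 15/2 + 1 = 1760, so the closed region contains I + B = 1760 + 15 = 1775 lattice points.

1775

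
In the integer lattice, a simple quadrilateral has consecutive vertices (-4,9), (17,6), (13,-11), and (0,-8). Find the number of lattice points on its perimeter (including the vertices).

Along each edge there are gcd(|Δx|,|Δy|)+1 lattice points, so counting each shared vertex once the boundary has gcd(21,3) + gcd(4,17) + gcd(13,3) + gcd(4,17) = 3+1+1+1 = 6.

6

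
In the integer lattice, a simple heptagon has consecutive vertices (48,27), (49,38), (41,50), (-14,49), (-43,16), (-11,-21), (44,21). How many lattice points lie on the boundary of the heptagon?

11

Along each edge there are gcd(|Δx|,|Δy|)+1 lattice points, so counting each shared vertex once the boundary has gcd(1,11) + gcd(8,12) + gcd(55,1) + gcd(29,33) + gcd(32,37) + gcd(55,42) + gcd(4,6) = 1+4+1+1+1+1+2 = 11.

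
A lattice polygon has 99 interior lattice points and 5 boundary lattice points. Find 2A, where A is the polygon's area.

By Pick's theorem, A = I + B/2 − 1 = 99 + 5/2 − 1 = 201/2.
Hence 2A = 201.

201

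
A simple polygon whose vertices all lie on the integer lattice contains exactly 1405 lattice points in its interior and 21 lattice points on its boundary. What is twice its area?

Pick's theorem states A = I + B/2 − 1, so A = 1405 + 21/2 − 1 = 2829/2.
Hence 2A = 2829.

2829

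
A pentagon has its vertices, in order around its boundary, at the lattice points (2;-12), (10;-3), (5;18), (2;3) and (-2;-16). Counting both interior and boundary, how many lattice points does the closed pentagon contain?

165

The shoelace formula gives twice the area as |(2·(-3) − 10·(-12)) + (10·18 − 5·(-3)) + (5·3 − 2·18) + (2·(-16) − (-2)·3) + ((-2)·(-12) − 2·(-16))| = 318, so the area is 159.
The number of boundary lattice points is Σ gcd(|Δx|,|Δy|) = gcd(8,9) + gcd(5,21) + gcd(3,15) + gcd(4,19) + gcd(4,4) = 1+1+3+1+4 = 10.
Pick's theorem gives I = A − B/2 + 1 = 159 − 10/2 + 1 = 155, so the closed region contains I + B = 155 + 10 = 165 lattice points.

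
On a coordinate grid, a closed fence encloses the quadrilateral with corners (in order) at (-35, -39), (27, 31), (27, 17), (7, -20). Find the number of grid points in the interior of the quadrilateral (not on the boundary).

1013

The shoelace formula gives twice the area as |((-35)·31 − 27·(-39)) + (27·17 − 27·31) + (27·(-20) − 7·17) + (7·(-39) − (-35)·(-20))| = 2042, so the area is 1021.
Along each edge there are gcd(|Δx|,|Δy|)+1 lattice points, so counting each shared vertex once the boundary has gcd(62,70) + gcd(0,14) + gcd(20,37) + gcd(42,19) = 2+14+1+1 = 18.
By Pick's theorem A = I + B/2 − 1, so I = 1021 − 18/2 + 1 = 1013.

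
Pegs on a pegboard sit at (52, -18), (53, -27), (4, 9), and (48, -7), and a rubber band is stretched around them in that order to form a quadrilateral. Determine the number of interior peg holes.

410

By the shoelace formula, twice the signed area is |[52·(-27) − 53·(-18)] + [53·9 − 4·(-27)] + [4·(-7) − 48·9] + [48·(-18) − 52·(-7)]| = 825, so the area is 412.5.
The number of boundary lattice points is Σ gcd(|Δx|,|Δy|) = gcd(1,9) + gcd(49,36) + gcd(44,16) + gcd(4,11) = 1+1+4+1 = 7.
By Pick's theorem A = I + B/2 − 1, so I = 412.5 − 7/2 + 1 = 410.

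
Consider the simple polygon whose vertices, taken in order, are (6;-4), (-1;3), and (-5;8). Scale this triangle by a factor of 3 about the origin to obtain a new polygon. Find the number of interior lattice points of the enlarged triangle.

The shoelace formula gives twice the area as |[6·3 − (-1)·(-4)] + [(-1)·8 − (-5)·3] + [(-5)·(-4) − 6·8]| = 7, so the area is 3.5.
The number of boundary lattice points is Σ gcd(|Δx|,|Δy|) = gcd(7,7) + gcd(4,5) + gcd(11,12) = 7+1+1 = 9.
Scaling by 3 multiplies the area by 3² = 9 (so the new area is 63/2) and multiplies the boundary lattice-point count by 3, giving 27.
By Pick's theorem, the interior count of the dilated polygon is 63/2 − 27/2 + 1 = 19.

19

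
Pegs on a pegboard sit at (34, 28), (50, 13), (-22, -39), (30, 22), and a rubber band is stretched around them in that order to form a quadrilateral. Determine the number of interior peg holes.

919

Using the shoelace formula, 2A = |[34·13 − 50·28] + [50·(-39) − (-22)·13] + [(-22)·22 − 30·(-39)] + [30·28 − 34·22]| = 1844, so the area is 922.
Along each edge there are gcd(|Δx|,|Δy|)+1 lattice points, so counting each shared vertex once the boundary has gcd(16,15) + gcd(72,52) + gcd(52,61) + gcd(4,6) = 1+4+1+2 = 8.
By Pick's theorem A = I + B/2 − 1, so I = 922 − 8/2 + 1 = 919.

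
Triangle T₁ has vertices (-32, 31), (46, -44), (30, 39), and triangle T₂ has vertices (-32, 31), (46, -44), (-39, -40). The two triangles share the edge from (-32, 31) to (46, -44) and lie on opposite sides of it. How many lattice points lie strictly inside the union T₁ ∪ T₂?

The union is the simple quadrilateral with vertices (-32, 31), (30, 39), (46, -44), (-39, -40) in order.
By the shoelace formula, twice the signed area is |[(-32)·39 − 30·31] + [30·(-44) − 46·39] + [46·(-40) − (-39)·(-44)] + [(-39)·31 − (-32)·(-40)]| = 11337, so the area is 5668.5.
Summing gcd(|Δx|,|Δy|) over the edges gives the boundary count: gcd(62,8) + gcd(16,83) + gcd(85,4) + gcd(7,71) = 2+1+1+1 = 5.
By Pick's theorem I = A − B/2 + 1 = 5668.5 − 5/2 + 1 = 5667.

5667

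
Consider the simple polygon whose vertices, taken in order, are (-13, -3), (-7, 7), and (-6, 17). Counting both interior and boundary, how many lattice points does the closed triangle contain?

Using the shoelace formula, 2A = |((-13)·7 − (-7)·(-3)) + ((-7)·17 − (-6)·7) + ((-6)·(-3) − (-13)·17)| = 50, so the area is 25.
Summing gcd(|Δx|,|Δy|) over the edges gives the boundary count: gcd(6,10) + gcd(1,10) + gcd(7,20) = 2+1+1 = 4.
Pick's theorem gives I = A − B/2 + 1 = 25 − 4/2 + 1 = 24, so the closed region contains I + B = 24 + 4 = 28 lattice points.

28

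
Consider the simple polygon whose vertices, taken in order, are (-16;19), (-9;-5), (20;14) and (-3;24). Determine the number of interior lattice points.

536

By the shoelace formula, twice the signed area is |[(-16)·(-5) − (-9)·19] + [(-9)·14 − 20·(-5)] + [20·24 − (-3)·14] + [(-3)·19 − (-16)·24]| = 1074, so the area is 537.
The number of boundary lattice points is Σ gcd(|Δx|,|Δy|) = gcd(7,24) + gcd(29,19) + gcd(23,10) + gcd(13,5) = 1+1+1+1 = 4.
By Pick's theorem A = I + B/2 − 1, so I = 537 − 4/2 + 1 = 536.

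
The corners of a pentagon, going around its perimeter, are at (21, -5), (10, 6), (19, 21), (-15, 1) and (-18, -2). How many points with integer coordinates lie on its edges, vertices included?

Summing gcd(|Δx|,|Δy|) over the edges gives the boundary count: gcd(11,11) + gcd(9,15) + gcd(34,20) + gcd(3,3) + gcd(39,3) = 11+3+2+3+3 = 22.

22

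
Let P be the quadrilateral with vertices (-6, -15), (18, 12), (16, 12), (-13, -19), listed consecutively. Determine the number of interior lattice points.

By the shoelace formula, twice the signed area is |[(-6)·12 − 18·(-15)] + [18·12 − 16·12] + [16·(-19) − (-13)·12] + [(-13)·(-15) − (-6)·(-19)]| = 155, so the area is 77.5.
Along each edge there are gcd(|Δx|,|Δy|)+1 lattice points, so counting each shared vertex once the boundary has gcd(24,27) + gcd(2,0) + gcd(29,31) + gcd(7,4) = 3+2+1+1 = 7.
By Pick's theorem A = I + B/2 − 1, so I = 77.5 − 7/2 + 1 = 75.

75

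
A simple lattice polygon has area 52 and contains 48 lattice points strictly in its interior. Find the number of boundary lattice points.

10

Pick's theorem gives A = I + B/2 − 1, so B = 2(A − I + 1) = 2(52 − 48 + 1) = 10.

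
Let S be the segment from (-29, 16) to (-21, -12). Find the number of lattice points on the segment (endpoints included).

The number of lattice points on a segment between lattice points is gcd(|Δx|,|Δy|) + 1 = gcd(8,28) + 1 = 4 + 1 = 5.

5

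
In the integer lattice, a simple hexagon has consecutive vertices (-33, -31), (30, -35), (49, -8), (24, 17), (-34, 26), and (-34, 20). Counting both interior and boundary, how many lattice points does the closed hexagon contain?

3871

By the shoelace formula, twice the signed area is |[(-33)·(-35) − 30·(-31)] + [30·(-8) − 49·(-35)] + [49·17 − 24·(-8)] + [24·26 − (-34)·17] + [(-34)·20 − (-34)·26] + [(-34)·(-31) − (-33)·20]| = 7705, so the area is 3852.5.
The number of boundary lattice points is Σ gcd(|Δx|,|Δy|) = gcd(63,4) + gcd(19,27) + gcd(25,25) + gcd(58,9) + gcd(0,6) + gcd(1,51) = 1+1+25+1+6+1 = 35.
Pick's theorem gives I = A − B/2 + 1 = 3852.5 − 35/2 + 1 = 3836, so the closed region contains I + B = 3836 + 35 = 3871 lattice points.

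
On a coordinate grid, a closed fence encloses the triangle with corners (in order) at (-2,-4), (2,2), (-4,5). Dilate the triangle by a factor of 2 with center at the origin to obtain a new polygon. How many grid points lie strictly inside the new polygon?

91

By the shoelace formula, twice the signed area is |((-2)·2 − 2·(-4)) + (2·5 − (-4)·2) + ((-4)·(-4) − (-2)·5)| = 48, so the area is 24.
Along each edge there are gcd(|Δx|,|Δy|)+1 lattice points, so counting each shared vertex once the boundary has gcd(4,6) + gcd(6,3) + gcd(2,9) = 2+3+1 = 6.
Scaling by 2 multiplies the area by 2² = 4 (so the new area is 96) and multiplies the boundary lattice-point count by 2, giving 12.
By Pick's theorem, the interior count of the dilated polygon is 96 − 12/2 + 1 = 91.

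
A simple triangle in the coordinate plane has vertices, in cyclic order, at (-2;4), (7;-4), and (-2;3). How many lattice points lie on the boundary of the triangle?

Along each edge there are gcd(|Δx|,|Δy|)+1 lattice points, so counting each shared vertex once the boundary has gcd(9,8) + gcd(9,7) + gcd(0,1) = 1+1+1 = 3.

3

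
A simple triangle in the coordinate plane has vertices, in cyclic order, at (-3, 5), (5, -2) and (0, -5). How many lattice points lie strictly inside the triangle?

By the shoelace formula, twice the signed area is |[(-3)·(-2) − 5·5] + [5·(-5) − 0·(-2)] + [0·5 − (-3)·(-5)]| = 59, so the area is 29.5.
Along each edge there are gcd(|Δx|,|Δy|)+1 lattice points, so counting each shared vertex once the boundary has gcd(8,7) + gcd(5,3) + gcd(3,10) = 1+1+1 = 3.
By Pick's theorem A = I + B/2 − 1, so I = 29.5 − 3/2 + 1 = 29.

29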